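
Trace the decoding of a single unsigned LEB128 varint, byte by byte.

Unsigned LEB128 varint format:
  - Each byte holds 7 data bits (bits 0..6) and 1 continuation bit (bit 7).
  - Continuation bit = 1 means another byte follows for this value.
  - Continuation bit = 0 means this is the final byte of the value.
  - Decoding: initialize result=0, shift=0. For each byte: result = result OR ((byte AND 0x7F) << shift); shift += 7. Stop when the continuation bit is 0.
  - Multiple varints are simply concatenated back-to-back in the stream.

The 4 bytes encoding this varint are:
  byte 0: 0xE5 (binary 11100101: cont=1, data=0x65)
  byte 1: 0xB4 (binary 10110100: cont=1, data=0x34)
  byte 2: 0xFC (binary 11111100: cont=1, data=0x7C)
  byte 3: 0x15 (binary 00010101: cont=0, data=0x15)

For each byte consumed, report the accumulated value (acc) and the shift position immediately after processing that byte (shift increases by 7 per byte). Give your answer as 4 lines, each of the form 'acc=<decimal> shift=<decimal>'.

Answer: acc=101 shift=7
acc=6757 shift=14
acc=2038373 shift=21
acc=46078565 shift=28

Derivation:
byte 0=0xE5: payload=0x65=101, contrib = 101<<0 = 101; acc -> 101, shift -> 7
byte 1=0xB4: payload=0x34=52, contrib = 52<<7 = 6656; acc -> 6757, shift -> 14
byte 2=0xFC: payload=0x7C=124, contrib = 124<<14 = 2031616; acc -> 2038373, shift -> 21
byte 3=0x15: payload=0x15=21, contrib = 21<<21 = 44040192; acc -> 46078565, shift -> 28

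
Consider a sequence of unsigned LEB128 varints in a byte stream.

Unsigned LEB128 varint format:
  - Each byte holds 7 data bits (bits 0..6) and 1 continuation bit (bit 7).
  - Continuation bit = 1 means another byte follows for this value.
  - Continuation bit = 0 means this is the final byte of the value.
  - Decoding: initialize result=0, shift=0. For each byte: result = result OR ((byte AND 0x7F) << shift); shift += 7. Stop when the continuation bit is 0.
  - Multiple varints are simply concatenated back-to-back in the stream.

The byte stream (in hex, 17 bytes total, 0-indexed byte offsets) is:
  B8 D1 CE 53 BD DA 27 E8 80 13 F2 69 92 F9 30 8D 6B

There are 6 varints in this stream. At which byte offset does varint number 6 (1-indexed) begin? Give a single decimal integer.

Answer: 15

Derivation:
  byte[0]=0xB8 cont=1 payload=0x38=56: acc |= 56<<0 -> acc=56 shift=7
  byte[1]=0xD1 cont=1 payload=0x51=81: acc |= 81<<7 -> acc=10424 shift=14
  byte[2]=0xCE cont=1 payload=0x4E=78: acc |= 78<<14 -> acc=1288376 shift=21
  byte[3]=0x53 cont=0 payload=0x53=83: acc |= 83<<21 -> acc=175351992 shift=28 [end]
Varint 1: bytes[0:4] = B8 D1 CE 53 -> value 175351992 (4 byte(s))
  byte[4]=0xBD cont=1 payload=0x3D=61: acc |= 61<<0 -> acc=61 shift=7
  byte[5]=0xDA cont=1 payload=0x5A=90: acc |= 90<<7 -> acc=11581 shift=14
  byte[6]=0x27 cont=0 payload=0x27=39: acc |= 39<<14 -> acc=650557 shift=21 [end]
Varint 2: bytes[4:7] = BD DA 27 -> value 650557 (3 byte(s))
  byte[7]=0xE8 cont=1 payload=0x68=104: acc |= 104<<0 -> acc=104 shift=7
  byte[8]=0x80 cont=1 payload=0x00=0: acc |= 0<<7 -> acc=104 shift=14
  byte[9]=0x13 cont=0 payload=0x13=19: acc |= 19<<14 -> acc=311400 shift=21 [end]
Varint 3: bytes[7:10] = E8 80 13 -> value 311400 (3 byte(s))
  byte[10]=0xF2 cont=1 payload=0x72=114: acc |= 114<<0 -> acc=114 shift=7
  byte[11]=0x69 cont=0 payload=0x69=105: acc |= 105<<7 -> acc=13554 shift=14 [end]
Varint 4: bytes[10:12] = F2 69 -> value 13554 (2 byte(s))
  byte[12]=0x92 cont=1 payload=0x12=18: acc |= 18<<0 -> acc=18 shift=7
  byte[13]=0xF9 cont=1 payload=0x79=121: acc |= 121<<7 -> acc=15506 shift=14
  byte[14]=0x30 cont=0 payload=0x30=48: acc |= 48<<14 -> acc=801938 shift=21 [end]
Varint 5: bytes[12:15] = 92 F9 30 -> value 801938 (3 byte(s))
  byte[15]=0x8D cont=1 payload=0x0D=13: acc |= 13<<0 -> acc=13 shift=7
  byte[16]=0x6B cont=0 payload=0x6B=107: acc |= 107<<7 -> acc=13709 shift=14 [end]
Varint 6: bytes[15:17] = 8D 6B -> value 13709 (2 byte(s))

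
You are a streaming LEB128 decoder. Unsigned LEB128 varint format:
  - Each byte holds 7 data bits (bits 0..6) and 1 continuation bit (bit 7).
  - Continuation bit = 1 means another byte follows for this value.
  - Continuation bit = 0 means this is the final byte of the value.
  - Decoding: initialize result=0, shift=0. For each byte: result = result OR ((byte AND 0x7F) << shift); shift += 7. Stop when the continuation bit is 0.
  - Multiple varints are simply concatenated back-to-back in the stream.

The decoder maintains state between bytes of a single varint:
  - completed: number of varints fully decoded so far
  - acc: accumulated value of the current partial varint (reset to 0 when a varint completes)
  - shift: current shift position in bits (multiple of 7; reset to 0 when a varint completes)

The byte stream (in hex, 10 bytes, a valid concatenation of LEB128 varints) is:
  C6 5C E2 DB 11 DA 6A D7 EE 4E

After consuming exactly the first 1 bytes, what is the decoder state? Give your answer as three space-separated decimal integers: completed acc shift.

Answer: 0 70 7

Derivation:
byte[0]=0xC6 cont=1 payload=0x46: acc |= 70<<0 -> completed=0 acc=70 shift=7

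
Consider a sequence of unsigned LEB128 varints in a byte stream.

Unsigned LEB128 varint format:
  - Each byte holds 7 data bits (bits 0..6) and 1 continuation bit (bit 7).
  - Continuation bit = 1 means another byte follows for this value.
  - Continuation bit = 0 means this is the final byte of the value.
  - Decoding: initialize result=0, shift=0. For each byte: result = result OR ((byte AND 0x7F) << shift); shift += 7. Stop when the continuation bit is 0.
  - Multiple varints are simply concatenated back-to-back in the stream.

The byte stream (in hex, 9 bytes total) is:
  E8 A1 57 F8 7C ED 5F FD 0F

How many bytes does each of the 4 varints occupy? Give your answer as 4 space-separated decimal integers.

Answer: 3 2 2 2

Derivation:
  byte[0]=0xE8 cont=1 payload=0x68=104: acc |= 104<<0 -> acc=104 shift=7
  byte[1]=0xA1 cont=1 payload=0x21=33: acc |= 33<<7 -> acc=4328 shift=14
  byte[2]=0x57 cont=0 payload=0x57=87: acc |= 87<<14 -> acc=1429736 shift=21 [end]
Varint 1: bytes[0:3] = E8 A1 57 -> value 1429736 (3 byte(s))
  byte[3]=0xF8 cont=1 payload=0x78=120: acc |= 120<<0 -> acc=120 shift=7
  byte[4]=0x7C cont=0 payload=0x7C=124: acc |= 124<<7 -> acc=15992 shift=14 [end]
Varint 2: bytes[3:5] = F8 7C -> value 15992 (2 byte(s))
  byte[5]=0xED cont=1 payload=0x6D=109: acc |= 109<<0 -> acc=109 shift=7
  byte[6]=0x5F cont=0 payload=0x5F=95: acc |= 95<<7 -> acc=12269 shift=14 [end]
Varint 3: bytes[5:7] = ED 5F -> value 12269 (2 byte(s))
  byte[7]=0xFD cont=1 payload=0x7D=125: acc |= 125<<0 -> acc=125 shift=7
  byte[8]=0x0F cont=0 payload=0x0F=15: acc |= 15<<7 -> acc=2045 shift=14 [end]
Varint 4: bytes[7:9] = FD 0F -> value 2045 (2 byte(s))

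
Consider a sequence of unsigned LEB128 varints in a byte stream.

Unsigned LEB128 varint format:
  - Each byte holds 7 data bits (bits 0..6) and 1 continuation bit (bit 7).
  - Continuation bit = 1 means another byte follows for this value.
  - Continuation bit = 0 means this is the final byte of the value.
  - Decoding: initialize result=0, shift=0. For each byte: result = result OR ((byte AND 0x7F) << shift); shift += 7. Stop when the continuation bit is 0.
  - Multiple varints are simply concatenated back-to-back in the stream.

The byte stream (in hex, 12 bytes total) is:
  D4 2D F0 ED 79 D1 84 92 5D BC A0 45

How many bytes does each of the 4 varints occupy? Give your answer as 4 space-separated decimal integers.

  byte[0]=0xD4 cont=1 payload=0x54=84: acc |= 84<<0 -> acc=84 shift=7
  byte[1]=0x2D cont=0 payload=0x2D=45: acc |= 45<<7 -> acc=5844 shift=14 [end]
Varint 1: bytes[0:2] = D4 2D -> value 5844 (2 byte(s))
  byte[2]=0xF0 cont=1 payload=0x70=112: acc |= 112<<0 -> acc=112 shift=7
  byte[3]=0xED cont=1 payload=0x6D=109: acc |= 109<<7 -> acc=14064 shift=14
  byte[4]=0x79 cont=0 payload=0x79=121: acc |= 121<<14 -> acc=1996528 shift=21 [end]
Varint 2: bytes[2:5] = F0 ED 79 -> value 1996528 (3 byte(s))
  byte[5]=0xD1 cont=1 payload=0x51=81: acc |= 81<<0 -> acc=81 shift=7
  byte[6]=0x84 cont=1 payload=0x04=4: acc |= 4<<7 -> acc=593 shift=14
  byte[7]=0x92 cont=1 payload=0x12=18: acc |= 18<<14 -> acc=295505 shift=21
  byte[8]=0x5D cont=0 payload=0x5D=93: acc |= 93<<21 -> acc=195330641 shift=28 [end]
Varint 3: bytes[5:9] = D1 84 92 5D -> value 195330641 (4 byte(s))
  byte[9]=0xBC cont=1 payload=0x3C=60: acc |= 60<<0 -> acc=60 shift=7
  byte[10]=0xA0 cont=1 payload=0x20=32: acc |= 32<<7 -> acc=4156 shift=14
  byte[11]=0x45 cont=0 payload=0x45=69: acc |= 69<<14 -> acc=1134652 shift=21 [end]
Varint 4: bytes[9:12] = BC A0 45 -> value 1134652 (3 byte(s))

Answer: 2 3 4 3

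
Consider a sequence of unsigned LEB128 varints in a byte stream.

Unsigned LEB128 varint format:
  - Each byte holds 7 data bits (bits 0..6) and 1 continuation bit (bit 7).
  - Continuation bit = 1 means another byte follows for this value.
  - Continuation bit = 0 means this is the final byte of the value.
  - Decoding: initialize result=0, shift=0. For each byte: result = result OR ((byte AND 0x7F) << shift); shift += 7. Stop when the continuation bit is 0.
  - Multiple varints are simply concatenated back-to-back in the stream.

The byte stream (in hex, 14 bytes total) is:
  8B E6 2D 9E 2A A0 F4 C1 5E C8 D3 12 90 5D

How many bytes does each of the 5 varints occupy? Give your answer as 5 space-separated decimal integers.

Answer: 3 2 4 3 2

Derivation:
  byte[0]=0x8B cont=1 payload=0x0B=11: acc |= 11<<0 -> acc=11 shift=7
  byte[1]=0xE6 cont=1 payload=0x66=102: acc |= 102<<7 -> acc=13067 shift=14
  byte[2]=0x2D cont=0 payload=0x2D=45: acc |= 45<<14 -> acc=750347 shift=21 [end]
Varint 1: bytes[0:3] = 8B E6 2D -> value 750347 (3 byte(s))
  byte[3]=0x9E cont=1 payload=0x1E=30: acc |= 30<<0 -> acc=30 shift=7
  byte[4]=0x2A cont=0 payload=0x2A=42: acc |= 42<<7 -> acc=5406 shift=14 [end]
Varint 2: bytes[3:5] = 9E 2A -> value 5406 (2 byte(s))
  byte[5]=0xA0 cont=1 payload=0x20=32: acc |= 32<<0 -> acc=32 shift=7
  byte[6]=0xF4 cont=1 payload=0x74=116: acc |= 116<<7 -> acc=14880 shift=14
  byte[7]=0xC1 cont=1 payload=0x41=65: acc |= 65<<14 -> acc=1079840 shift=21
  byte[8]=0x5E cont=0 payload=0x5E=94: acc |= 94<<21 -> acc=198212128 shift=28 [end]
Varint 3: bytes[5:9] = A0 F4 C1 5E -> value 198212128 (4 byte(s))
  byte[9]=0xC8 cont=1 payload=0x48=72: acc |= 72<<0 -> acc=72 shift=7
  byte[10]=0xD3 cont=1 payload=0x53=83: acc |= 83<<7 -> acc=10696 shift=14
  byte[11]=0x12 cont=0 payload=0x12=18: acc |= 18<<14 -> acc=305608 shift=21 [end]
Varint 4: bytes[9:12] = C8 D3 12 -> value 305608 (3 byte(s))
  byte[12]=0x90 cont=1 payload=0x10=16: acc |= 16<<0 -> acc=16 shift=7
  byte[13]=0x5D cont=0 payload=0x5D=93: acc |= 93<<7 -> acc=11920 shift=14 [end]
Varint 5: bytes[12:14] = 90 5D -> value 11920 (2 byte(s))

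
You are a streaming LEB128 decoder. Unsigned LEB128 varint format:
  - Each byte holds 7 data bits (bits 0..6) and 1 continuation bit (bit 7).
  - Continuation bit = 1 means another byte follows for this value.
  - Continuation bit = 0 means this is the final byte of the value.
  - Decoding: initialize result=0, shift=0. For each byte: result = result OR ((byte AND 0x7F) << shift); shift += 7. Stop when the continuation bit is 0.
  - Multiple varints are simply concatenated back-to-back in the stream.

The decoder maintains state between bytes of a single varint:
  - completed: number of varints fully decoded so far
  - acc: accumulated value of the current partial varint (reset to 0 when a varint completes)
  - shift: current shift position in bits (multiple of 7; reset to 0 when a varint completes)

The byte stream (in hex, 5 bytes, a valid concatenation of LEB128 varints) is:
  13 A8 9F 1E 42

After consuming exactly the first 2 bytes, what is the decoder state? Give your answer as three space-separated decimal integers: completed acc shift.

Answer: 1 40 7

Derivation:
byte[0]=0x13 cont=0 payload=0x13: varint #1 complete (value=19); reset -> completed=1 acc=0 shift=0
byte[1]=0xA8 cont=1 payload=0x28: acc |= 40<<0 -> completed=1 acc=40 shift=7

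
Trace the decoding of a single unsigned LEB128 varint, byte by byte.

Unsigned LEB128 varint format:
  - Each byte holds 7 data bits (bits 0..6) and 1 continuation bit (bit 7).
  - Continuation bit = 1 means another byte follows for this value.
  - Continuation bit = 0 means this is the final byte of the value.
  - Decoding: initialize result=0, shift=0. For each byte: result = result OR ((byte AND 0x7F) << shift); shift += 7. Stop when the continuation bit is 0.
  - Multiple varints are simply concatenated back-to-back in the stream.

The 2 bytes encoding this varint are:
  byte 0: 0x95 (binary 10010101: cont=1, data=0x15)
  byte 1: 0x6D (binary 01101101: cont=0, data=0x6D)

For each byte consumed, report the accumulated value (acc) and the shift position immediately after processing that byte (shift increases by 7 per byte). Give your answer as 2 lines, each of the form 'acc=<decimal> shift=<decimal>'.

byte 0=0x95: payload=0x15=21, contrib = 21<<0 = 21; acc -> 21, shift -> 7
byte 1=0x6D: payload=0x6D=109, contrib = 109<<7 = 13952; acc -> 13973, shift -> 14

Answer: acc=21 shift=7
acc=13973 shift=14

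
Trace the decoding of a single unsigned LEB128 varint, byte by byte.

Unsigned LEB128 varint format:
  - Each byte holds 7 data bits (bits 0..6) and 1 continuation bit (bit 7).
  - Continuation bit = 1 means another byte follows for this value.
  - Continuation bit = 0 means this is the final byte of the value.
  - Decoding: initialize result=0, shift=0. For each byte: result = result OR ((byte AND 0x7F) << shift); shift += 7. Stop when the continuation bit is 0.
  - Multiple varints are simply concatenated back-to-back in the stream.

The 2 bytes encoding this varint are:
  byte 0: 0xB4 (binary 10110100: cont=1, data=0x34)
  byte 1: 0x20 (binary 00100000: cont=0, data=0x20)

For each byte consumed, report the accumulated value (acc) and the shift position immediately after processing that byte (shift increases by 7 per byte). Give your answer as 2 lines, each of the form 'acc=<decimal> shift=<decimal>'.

Answer: acc=52 shift=7
acc=4148 shift=14

Derivation:
byte 0=0xB4: payload=0x34=52, contrib = 52<<0 = 52; acc -> 52, shift -> 7
byte 1=0x20: payload=0x20=32, contrib = 32<<7 = 4096; acc -> 4148, shift -> 14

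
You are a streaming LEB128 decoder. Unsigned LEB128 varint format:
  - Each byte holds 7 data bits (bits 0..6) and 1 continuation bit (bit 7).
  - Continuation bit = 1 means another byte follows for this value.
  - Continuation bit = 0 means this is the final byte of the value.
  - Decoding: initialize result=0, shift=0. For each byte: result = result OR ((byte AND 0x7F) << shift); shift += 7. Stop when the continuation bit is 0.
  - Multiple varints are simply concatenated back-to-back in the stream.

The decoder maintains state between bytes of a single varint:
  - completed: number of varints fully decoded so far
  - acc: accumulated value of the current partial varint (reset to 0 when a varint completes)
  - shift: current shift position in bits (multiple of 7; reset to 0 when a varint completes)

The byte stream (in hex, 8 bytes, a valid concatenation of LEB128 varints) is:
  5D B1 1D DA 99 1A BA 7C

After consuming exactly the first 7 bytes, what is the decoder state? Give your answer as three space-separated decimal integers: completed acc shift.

byte[0]=0x5D cont=0 payload=0x5D: varint #1 complete (value=93); reset -> completed=1 acc=0 shift=0
byte[1]=0xB1 cont=1 payload=0x31: acc |= 49<<0 -> completed=1 acc=49 shift=7
byte[2]=0x1D cont=0 payload=0x1D: varint #2 complete (value=3761); reset -> completed=2 acc=0 shift=0
byte[3]=0xDA cont=1 payload=0x5A: acc |= 90<<0 -> completed=2 acc=90 shift=7
byte[4]=0x99 cont=1 payload=0x19: acc |= 25<<7 -> completed=2 acc=3290 shift=14
byte[5]=0x1A cont=0 payload=0x1A: varint #3 complete (value=429274); reset -> completed=3 acc=0 shift=0
byte[6]=0xBA cont=1 payload=0x3A: acc |= 58<<0 -> completed=3 acc=58 shift=7

Answer: 3 58 7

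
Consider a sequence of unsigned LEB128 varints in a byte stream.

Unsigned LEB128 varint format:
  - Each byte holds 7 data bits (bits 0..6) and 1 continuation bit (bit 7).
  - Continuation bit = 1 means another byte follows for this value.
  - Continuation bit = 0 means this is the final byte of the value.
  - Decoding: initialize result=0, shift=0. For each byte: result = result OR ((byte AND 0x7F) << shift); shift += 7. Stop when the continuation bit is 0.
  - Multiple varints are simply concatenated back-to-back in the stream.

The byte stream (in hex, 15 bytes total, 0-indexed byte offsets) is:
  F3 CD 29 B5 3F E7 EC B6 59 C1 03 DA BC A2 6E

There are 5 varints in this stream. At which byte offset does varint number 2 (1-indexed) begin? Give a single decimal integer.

  byte[0]=0xF3 cont=1 payload=0x73=115: acc |= 115<<0 -> acc=115 shift=7
  byte[1]=0xCD cont=1 payload=0x4D=77: acc |= 77<<7 -> acc=9971 shift=14
  byte[2]=0x29 cont=0 payload=0x29=41: acc |= 41<<14 -> acc=681715 shift=21 [end]
Varint 1: bytes[0:3] = F3 CD 29 -> value 681715 (3 byte(s))
  byte[3]=0xB5 cont=1 payload=0x35=53: acc |= 53<<0 -> acc=53 shift=7
  byte[4]=0x3F cont=0 payload=0x3F=63: acc |= 63<<7 -> acc=8117 shift=14 [end]
Varint 2: bytes[3:5] = B5 3F -> value 8117 (2 byte(s))
  byte[5]=0xE7 cont=1 payload=0x67=103: acc |= 103<<0 -> acc=103 shift=7
  byte[6]=0xEC cont=1 payload=0x6C=108: acc |= 108<<7 -> acc=13927 shift=14
  byte[7]=0xB6 cont=1 payload=0x36=54: acc |= 54<<14 -> acc=898663 shift=21
  byte[8]=0x59 cont=0 payload=0x59=89: acc |= 89<<21 -> acc=187545191 shift=28 [end]
Varint 3: bytes[5:9] = E7 EC B6 59 -> value 187545191 (4 byte(s))
  byte[9]=0xC1 cont=1 payload=0x41=65: acc |= 65<<0 -> acc=65 shift=7
  byte[10]=0x03 cont=0 payload=0x03=3: acc |= 3<<7 -> acc=449 shift=14 [end]
Varint 4: bytes[9:11] = C1 03 -> value 449 (2 byte(s))
  byte[11]=0xDA cont=1 payload=0x5A=90: acc |= 90<<0 -> acc=90 shift=7
  byte[12]=0xBC cont=1 payload=0x3C=60: acc |= 60<<7 -> acc=7770 shift=14
  byte[13]=0xA2 cont=1 payload=0x22=34: acc |= 34<<14 -> acc=564826 shift=21
  byte[14]=0x6E cont=0 payload=0x6E=110: acc |= 110<<21 -> acc=231251546 shift=28 [end]
Varint 5: bytes[11:15] = DA BC A2 6E -> value 231251546 (4 byte(s))

Answer: 3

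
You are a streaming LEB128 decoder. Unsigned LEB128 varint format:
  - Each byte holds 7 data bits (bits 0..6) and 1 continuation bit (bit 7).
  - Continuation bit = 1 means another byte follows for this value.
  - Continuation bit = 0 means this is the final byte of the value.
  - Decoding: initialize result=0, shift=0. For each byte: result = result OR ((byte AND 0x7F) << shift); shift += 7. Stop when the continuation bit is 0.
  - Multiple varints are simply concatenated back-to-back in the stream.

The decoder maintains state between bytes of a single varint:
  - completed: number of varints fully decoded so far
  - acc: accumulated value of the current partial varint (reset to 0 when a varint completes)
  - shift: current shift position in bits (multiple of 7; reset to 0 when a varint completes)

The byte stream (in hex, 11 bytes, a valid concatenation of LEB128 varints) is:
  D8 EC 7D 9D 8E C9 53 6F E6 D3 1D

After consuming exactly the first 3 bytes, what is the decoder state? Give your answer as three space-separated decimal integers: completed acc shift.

Answer: 1 0 0

Derivation:
byte[0]=0xD8 cont=1 payload=0x58: acc |= 88<<0 -> completed=0 acc=88 shift=7
byte[1]=0xEC cont=1 payload=0x6C: acc |= 108<<7 -> completed=0 acc=13912 shift=14
byte[2]=0x7D cont=0 payload=0x7D: varint #1 complete (value=2061912); reset -> completed=1 acc=0 shift=0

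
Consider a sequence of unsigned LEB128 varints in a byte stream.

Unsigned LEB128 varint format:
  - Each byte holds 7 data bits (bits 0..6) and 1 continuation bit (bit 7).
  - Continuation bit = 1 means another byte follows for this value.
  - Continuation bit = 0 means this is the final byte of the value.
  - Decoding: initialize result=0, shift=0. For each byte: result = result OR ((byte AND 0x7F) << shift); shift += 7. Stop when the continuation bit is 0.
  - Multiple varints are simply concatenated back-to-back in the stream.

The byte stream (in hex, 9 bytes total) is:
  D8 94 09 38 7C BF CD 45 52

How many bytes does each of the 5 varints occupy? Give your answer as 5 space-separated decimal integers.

  byte[0]=0xD8 cont=1 payload=0x58=88: acc |= 88<<0 -> acc=88 shift=7
  byte[1]=0x94 cont=1 payload=0x14=20: acc |= 20<<7 -> acc=2648 shift=14
  byte[2]=0x09 cont=0 payload=0x09=9: acc |= 9<<14 -> acc=150104 shift=21 [end]
Varint 1: bytes[0:3] = D8 94 09 -> value 150104 (3 byte(s))
  byte[3]=0x38 cont=0 payload=0x38=56: acc |= 56<<0 -> acc=56 shift=7 [end]
Varint 2: bytes[3:4] = 38 -> value 56 (1 byte(s))
  byte[4]=0x7C cont=0 payload=0x7C=124: acc |= 124<<0 -> acc=124 shift=7 [end]
Varint 3: bytes[4:5] = 7C -> value 124 (1 byte(s))
  byte[5]=0xBF cont=1 payload=0x3F=63: acc |= 63<<0 -> acc=63 shift=7
  byte[6]=0xCD cont=1 payload=0x4D=77: acc |= 77<<7 -> acc=9919 shift=14
  byte[7]=0x45 cont=0 payload=0x45=69: acc |= 69<<14 -> acc=1140415 shift=21 [end]
Varint 4: bytes[5:8] = BF CD 45 -> value 1140415 (3 byte(s))
  byte[8]=0x52 cont=0 payload=0x52=82: acc |= 82<<0 -> acc=82 shift=7 [end]
Varint 5: bytes[8:9] = 52 -> value 82 (1 byte(s))

Answer: 3 1 1 3 1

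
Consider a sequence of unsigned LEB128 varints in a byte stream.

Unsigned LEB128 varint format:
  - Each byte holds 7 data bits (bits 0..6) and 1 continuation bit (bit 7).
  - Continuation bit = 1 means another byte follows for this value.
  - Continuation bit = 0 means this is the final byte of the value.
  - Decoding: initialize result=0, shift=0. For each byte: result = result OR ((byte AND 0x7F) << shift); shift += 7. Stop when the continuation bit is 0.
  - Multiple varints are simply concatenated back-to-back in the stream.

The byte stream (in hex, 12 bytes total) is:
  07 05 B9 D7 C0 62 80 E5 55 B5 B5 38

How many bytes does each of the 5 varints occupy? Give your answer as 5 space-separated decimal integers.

  byte[0]=0x07 cont=0 payload=0x07=7: acc |= 7<<0 -> acc=7 shift=7 [end]
Varint 1: bytes[0:1] = 07 -> value 7 (1 byte(s))
  byte[1]=0x05 cont=0 payload=0x05=5: acc |= 5<<0 -> acc=5 shift=7 [end]
Varint 2: bytes[1:2] = 05 -> value 5 (1 byte(s))
  byte[2]=0xB9 cont=1 payload=0x39=57: acc |= 57<<0 -> acc=57 shift=7
  byte[3]=0xD7 cont=1 payload=0x57=87: acc |= 87<<7 -> acc=11193 shift=14
  byte[4]=0xC0 cont=1 payload=0x40=64: acc |= 64<<14 -> acc=1059769 shift=21
  byte[5]=0x62 cont=0 payload=0x62=98: acc |= 98<<21 -> acc=206580665 shift=28 [end]
Varint 3: bytes[2:6] = B9 D7 C0 62 -> value 206580665 (4 byte(s))
  byte[6]=0x80 cont=1 payload=0x00=0: acc |= 0<<0 -> acc=0 shift=7
  byte[7]=0xE5 cont=1 payload=0x65=101: acc |= 101<<7 -> acc=12928 shift=14
  byte[8]=0x55 cont=0 payload=0x55=85: acc |= 85<<14 -> acc=1405568 shift=21 [end]
Varint 4: bytes[6:9] = 80 E5 55 -> value 1405568 (3 byte(s))
  byte[9]=0xB5 cont=1 payload=0x35=53: acc |= 53<<0 -> acc=53 shift=7
  byte[10]=0xB5 cont=1 payload=0x35=53: acc |= 53<<7 -> acc=6837 shift=14
  byte[11]=0x38 cont=0 payload=0x38=56: acc |= 56<<14 -> acc=924341 shift=21 [end]
Varint 5: bytes[9:12] = B5 B5 38 -> value 924341 (3 byte(s))

Answer: 1 1 4 3 3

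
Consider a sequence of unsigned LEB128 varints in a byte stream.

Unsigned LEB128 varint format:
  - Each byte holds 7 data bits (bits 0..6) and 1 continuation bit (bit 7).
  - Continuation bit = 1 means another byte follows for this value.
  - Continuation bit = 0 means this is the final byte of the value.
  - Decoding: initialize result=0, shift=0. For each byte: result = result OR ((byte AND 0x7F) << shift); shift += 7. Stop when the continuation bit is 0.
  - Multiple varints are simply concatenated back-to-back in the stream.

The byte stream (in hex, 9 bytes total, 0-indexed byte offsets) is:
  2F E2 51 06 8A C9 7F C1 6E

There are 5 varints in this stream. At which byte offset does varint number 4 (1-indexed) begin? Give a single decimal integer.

  byte[0]=0x2F cont=0 payload=0x2F=47: acc |= 47<<0 -> acc=47 shift=7 [end]
Varint 1: bytes[0:1] = 2F -> value 47 (1 byte(s))
  byte[1]=0xE2 cont=1 payload=0x62=98: acc |= 98<<0 -> acc=98 shift=7
  byte[2]=0x51 cont=0 payload=0x51=81: acc |= 81<<7 -> acc=10466 shift=14 [end]
Varint 2: bytes[1:3] = E2 51 -> value 10466 (2 byte(s))
  byte[3]=0x06 cont=0 payload=0x06=6: acc |= 6<<0 -> acc=6 shift=7 [end]
Varint 3: bytes[3:4] = 06 -> value 6 (1 byte(s))
  byte[4]=0x8A cont=1 payload=0x0A=10: acc |= 10<<0 -> acc=10 shift=7
  byte[5]=0xC9 cont=1 payload=0x49=73: acc |= 73<<7 -> acc=9354 shift=14
  byte[6]=0x7F cont=0 payload=0x7F=127: acc |= 127<<14 -> acc=2090122 shift=21 [end]
Varint 4: bytes[4:7] = 8A C9 7F -> value 2090122 (3 byte(s))
  byte[7]=0xC1 cont=1 payload=0x41=65: acc |= 65<<0 -> acc=65 shift=7
  byte[8]=0x6E cont=0 payload=0x6E=110: acc |= 110<<7 -> acc=14145 shift=14 [end]
Varint 5: bytes[7:9] = C1 6E -> value 14145 (2 byte(s))

Answer: 4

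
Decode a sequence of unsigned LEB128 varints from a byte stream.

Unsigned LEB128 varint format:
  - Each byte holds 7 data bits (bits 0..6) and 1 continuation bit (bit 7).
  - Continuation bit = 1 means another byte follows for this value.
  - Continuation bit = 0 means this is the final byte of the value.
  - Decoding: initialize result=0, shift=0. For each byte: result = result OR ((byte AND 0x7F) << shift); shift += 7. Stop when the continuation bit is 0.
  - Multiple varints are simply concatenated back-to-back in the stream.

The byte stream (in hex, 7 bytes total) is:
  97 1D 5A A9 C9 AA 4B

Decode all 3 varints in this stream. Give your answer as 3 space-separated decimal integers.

Answer: 3735 90 157983913

Derivation:
  byte[0]=0x97 cont=1 payload=0x17=23: acc |= 23<<0 -> acc=23 shift=7
  byte[1]=0x1D cont=0 payload=0x1D=29: acc |= 29<<7 -> acc=3735 shift=14 [end]
Varint 1: bytes[0:2] = 97 1D -> value 3735 (2 byte(s))
  byte[2]=0x5A cont=0 payload=0x5A=90: acc |= 90<<0 -> acc=90 shift=7 [end]
Varint 2: bytes[2:3] = 5A -> value 90 (1 byte(s))
  byte[3]=0xA9 cont=1 payload=0x29=41: acc |= 41<<0 -> acc=41 shift=7
  byte[4]=0xC9 cont=1 payload=0x49=73: acc |= 73<<7 -> acc=9385 shift=14
  byte[5]=0xAA cont=1 payload=0x2A=42: acc |= 42<<14 -> acc=697513 shift=21
  byte[6]=0x4B cont=0 payload=0x4B=75: acc |= 75<<21 -> acc=157983913 shift=28 [end]
Varint 3: bytes[3:7] = A9 C9 AA 4B -> value 157983913 (4 byte(s))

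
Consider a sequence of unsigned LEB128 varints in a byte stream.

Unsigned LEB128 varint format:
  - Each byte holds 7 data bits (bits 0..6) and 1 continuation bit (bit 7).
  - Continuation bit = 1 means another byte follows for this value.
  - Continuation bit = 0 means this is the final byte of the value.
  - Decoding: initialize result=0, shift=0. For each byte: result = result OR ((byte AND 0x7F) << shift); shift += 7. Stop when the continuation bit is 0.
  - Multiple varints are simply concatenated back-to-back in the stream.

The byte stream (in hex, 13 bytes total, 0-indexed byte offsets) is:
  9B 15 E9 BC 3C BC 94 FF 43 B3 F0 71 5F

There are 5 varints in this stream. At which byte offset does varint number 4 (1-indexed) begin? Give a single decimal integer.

Answer: 9

Derivation:
  byte[0]=0x9B cont=1 payload=0x1B=27: acc |= 27<<0 -> acc=27 shift=7
  byte[1]=0x15 cont=0 payload=0x15=21: acc |= 21<<7 -> acc=2715 shift=14 [end]
Varint 1: bytes[0:2] = 9B 15 -> value 2715 (2 byte(s))
  byte[2]=0xE9 cont=1 payload=0x69=105: acc |= 105<<0 -> acc=105 shift=7
  byte[3]=0xBC cont=1 payload=0x3C=60: acc |= 60<<7 -> acc=7785 shift=14
  byte[4]=0x3C cont=0 payload=0x3C=60: acc |= 60<<14 -> acc=990825 shift=21 [end]
Varint 2: bytes[2:5] = E9 BC 3C -> value 990825 (3 byte(s))
  byte[5]=0xBC cont=1 payload=0x3C=60: acc |= 60<<0 -> acc=60 shift=7
  byte[6]=0x94 cont=1 payload=0x14=20: acc |= 20<<7 -> acc=2620 shift=14
  byte[7]=0xFF cont=1 payload=0x7F=127: acc |= 127<<14 -> acc=2083388 shift=21
  byte[8]=0x43 cont=0 payload=0x43=67: acc |= 67<<21 -> acc=142592572 shift=28 [end]
Varint 3: bytes[5:9] = BC 94 FF 43 -> value 142592572 (4 byte(s))
  byte[9]=0xB3 cont=1 payload=0x33=51: acc |= 51<<0 -> acc=51 shift=7
  byte[10]=0xF0 cont=1 payload=0x70=112: acc |= 112<<7 -> acc=14387 shift=14
  byte[11]=0x71 cont=0 payload=0x71=113: acc |= 113<<14 -> acc=1865779 shift=21 [end]
Varint 4: bytes[9:12] = B3 F0 71 -> value 1865779 (3 byte(s))
  byte[12]=0x5F cont=0 payload=0x5F=95: acc |= 95<<0 -> acc=95 shift=7 [end]
Varint 5: bytes[12:13] = 5F -> value 95 (1 byte(s))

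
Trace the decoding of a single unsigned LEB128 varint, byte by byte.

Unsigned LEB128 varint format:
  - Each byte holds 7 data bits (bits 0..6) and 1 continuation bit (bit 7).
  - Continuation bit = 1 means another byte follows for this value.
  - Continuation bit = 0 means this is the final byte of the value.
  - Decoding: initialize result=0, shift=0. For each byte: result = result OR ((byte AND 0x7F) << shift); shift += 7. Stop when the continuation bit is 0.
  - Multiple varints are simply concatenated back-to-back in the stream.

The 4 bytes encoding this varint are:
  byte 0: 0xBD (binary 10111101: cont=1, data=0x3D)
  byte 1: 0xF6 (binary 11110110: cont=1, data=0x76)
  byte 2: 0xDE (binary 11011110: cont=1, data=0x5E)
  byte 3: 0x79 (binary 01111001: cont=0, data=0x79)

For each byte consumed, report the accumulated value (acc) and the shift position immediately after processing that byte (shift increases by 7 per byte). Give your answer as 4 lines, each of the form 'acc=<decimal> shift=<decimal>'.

Answer: acc=61 shift=7
acc=15165 shift=14
acc=1555261 shift=21
acc=255310653 shift=28

Derivation:
byte 0=0xBD: payload=0x3D=61, contrib = 61<<0 = 61; acc -> 61, shift -> 7
byte 1=0xF6: payload=0x76=118, contrib = 118<<7 = 15104; acc -> 15165, shift -> 14
byte 2=0xDE: payload=0x5E=94, contrib = 94<<14 = 1540096; acc -> 1555261, shift -> 21
byte 3=0x79: payload=0x79=121, contrib = 121<<21 = 253755392; acc -> 255310653, shift -> 28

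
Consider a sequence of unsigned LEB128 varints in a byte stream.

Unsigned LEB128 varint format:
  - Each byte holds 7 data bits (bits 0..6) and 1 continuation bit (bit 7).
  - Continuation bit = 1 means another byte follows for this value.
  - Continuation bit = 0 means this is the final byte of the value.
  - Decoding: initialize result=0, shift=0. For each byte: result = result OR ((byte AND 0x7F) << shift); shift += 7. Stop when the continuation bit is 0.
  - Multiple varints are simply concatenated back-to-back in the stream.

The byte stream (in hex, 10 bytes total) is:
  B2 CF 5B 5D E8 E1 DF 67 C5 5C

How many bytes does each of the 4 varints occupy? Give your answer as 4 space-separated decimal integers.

Answer: 3 1 4 2

Derivation:
  byte[0]=0xB2 cont=1 payload=0x32=50: acc |= 50<<0 -> acc=50 shift=7
  byte[1]=0xCF cont=1 payload=0x4F=79: acc |= 79<<7 -> acc=10162 shift=14
  byte[2]=0x5B cont=0 payload=0x5B=91: acc |= 91<<14 -> acc=1501106 shift=21 [end]
Varint 1: bytes[0:3] = B2 CF 5B -> value 1501106 (3 byte(s))
  byte[3]=0x5D cont=0 payload=0x5D=93: acc |= 93<<0 -> acc=93 shift=7 [end]
Varint 2: bytes[3:4] = 5D -> value 93 (1 byte(s))
  byte[4]=0xE8 cont=1 payload=0x68=104: acc |= 104<<0 -> acc=104 shift=7
  byte[5]=0xE1 cont=1 payload=0x61=97: acc |= 97<<7 -> acc=12520 shift=14
  byte[6]=0xDF cont=1 payload=0x5F=95: acc |= 95<<14 -> acc=1569000 shift=21
  byte[7]=0x67 cont=0 payload=0x67=103: acc |= 103<<21 -> acc=217575656 shift=28 [end]
Varint 3: bytes[4:8] = E8 E1 DF 67 -> value 217575656 (4 byte(s))
  byte[8]=0xC5 cont=1 payload=0x45=69: acc |= 69<<0 -> acc=69 shift=7
  byte[9]=0x5C cont=0 payload=0x5C=92: acc |= 92<<7 -> acc=11845 shift=14 [end]
Varint 4: bytes[8:10] = C5 5C -> value 11845 (2 byte(s))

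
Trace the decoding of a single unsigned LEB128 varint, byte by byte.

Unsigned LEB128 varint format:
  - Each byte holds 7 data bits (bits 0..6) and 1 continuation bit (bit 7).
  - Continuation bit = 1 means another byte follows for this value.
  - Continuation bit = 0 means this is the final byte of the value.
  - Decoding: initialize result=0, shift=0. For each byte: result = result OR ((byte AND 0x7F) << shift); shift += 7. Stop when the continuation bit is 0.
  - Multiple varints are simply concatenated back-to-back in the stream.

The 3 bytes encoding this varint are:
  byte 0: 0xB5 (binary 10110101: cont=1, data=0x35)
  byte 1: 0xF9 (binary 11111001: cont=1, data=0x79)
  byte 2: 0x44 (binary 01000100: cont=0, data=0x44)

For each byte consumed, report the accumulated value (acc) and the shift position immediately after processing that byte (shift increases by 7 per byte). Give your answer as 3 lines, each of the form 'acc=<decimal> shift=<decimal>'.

byte 0=0xB5: payload=0x35=53, contrib = 53<<0 = 53; acc -> 53, shift -> 7
byte 1=0xF9: payload=0x79=121, contrib = 121<<7 = 15488; acc -> 15541, shift -> 14
byte 2=0x44: payload=0x44=68, contrib = 68<<14 = 1114112; acc -> 1129653, shift -> 21

Answer: acc=53 shift=7
acc=15541 shift=14
acc=1129653 shift=21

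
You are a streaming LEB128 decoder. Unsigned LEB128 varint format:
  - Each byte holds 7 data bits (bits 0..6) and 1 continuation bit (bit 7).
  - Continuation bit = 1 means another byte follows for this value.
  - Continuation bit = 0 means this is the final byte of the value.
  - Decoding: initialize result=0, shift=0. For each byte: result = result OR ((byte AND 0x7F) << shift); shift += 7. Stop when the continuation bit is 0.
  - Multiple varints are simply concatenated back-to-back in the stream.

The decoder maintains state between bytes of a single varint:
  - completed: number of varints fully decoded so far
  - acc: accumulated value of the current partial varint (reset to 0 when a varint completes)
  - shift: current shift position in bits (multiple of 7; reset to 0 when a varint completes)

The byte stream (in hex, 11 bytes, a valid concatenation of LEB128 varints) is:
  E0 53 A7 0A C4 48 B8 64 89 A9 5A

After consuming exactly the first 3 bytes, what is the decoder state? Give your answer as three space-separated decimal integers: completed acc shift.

Answer: 1 39 7

Derivation:
byte[0]=0xE0 cont=1 payload=0x60: acc |= 96<<0 -> completed=0 acc=96 shift=7
byte[1]=0x53 cont=0 payload=0x53: varint #1 complete (value=10720); reset -> completed=1 acc=0 shift=0
byte[2]=0xA7 cont=1 payload=0x27: acc |= 39<<0 -> completed=1 acc=39 shift=7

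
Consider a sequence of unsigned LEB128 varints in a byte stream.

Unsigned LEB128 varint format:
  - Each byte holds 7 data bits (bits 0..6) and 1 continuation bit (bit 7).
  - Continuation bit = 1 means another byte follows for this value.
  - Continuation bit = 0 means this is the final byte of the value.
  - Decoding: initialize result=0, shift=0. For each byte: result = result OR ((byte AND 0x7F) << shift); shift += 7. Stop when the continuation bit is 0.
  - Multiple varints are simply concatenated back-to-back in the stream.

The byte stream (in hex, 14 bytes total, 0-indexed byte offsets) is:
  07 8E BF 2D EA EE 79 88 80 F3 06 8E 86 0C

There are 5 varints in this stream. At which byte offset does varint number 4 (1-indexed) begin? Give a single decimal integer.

Answer: 7

Derivation:
  byte[0]=0x07 cont=0 payload=0x07=7: acc |= 7<<0 -> acc=7 shift=7 [end]
Varint 1: bytes[0:1] = 07 -> value 7 (1 byte(s))
  byte[1]=0x8E cont=1 payload=0x0E=14: acc |= 14<<0 -> acc=14 shift=7
  byte[2]=0xBF cont=1 payload=0x3F=63: acc |= 63<<7 -> acc=8078 shift=14
  byte[3]=0x2D cont=0 payload=0x2D=45: acc |= 45<<14 -> acc=745358 shift=21 [end]
Varint 2: bytes[1:4] = 8E BF 2D -> value 745358 (3 byte(s))
  byte[4]=0xEA cont=1 payload=0x6A=106: acc |= 106<<0 -> acc=106 shift=7
  byte[5]=0xEE cont=1 payload=0x6E=110: acc |= 110<<7 -> acc=14186 shift=14
  byte[6]=0x79 cont=0 payload=0x79=121: acc |= 121<<14 -> acc=1996650 shift=21 [end]
Varint 3: bytes[4:7] = EA EE 79 -> value 1996650 (3 byte(s))
  byte[7]=0x88 cont=1 payload=0x08=8: acc |= 8<<0 -> acc=8 shift=7
  byte[8]=0x80 cont=1 payload=0x00=0: acc |= 0<<7 -> acc=8 shift=14
  byte[9]=0xF3 cont=1 payload=0x73=115: acc |= 115<<14 -> acc=1884168 shift=21
  byte[10]=0x06 cont=0 payload=0x06=6: acc |= 6<<21 -> acc=14467080 shift=28 [end]
Varint 4: bytes[7:11] = 88 80 F3 06 -> value 14467080 (4 byte(s))
  byte[11]=0x8E cont=1 payload=0x0E=14: acc |= 14<<0 -> acc=14 shift=7
  byte[12]=0x86 cont=1 payload=0x06=6: acc |= 6<<7 -> acc=782 shift=14
  byte[13]=0x0C cont=0 payload=0x0C=12: acc |= 12<<14 -> acc=197390 shift=21 [end]
Varint 5: bytes[11:14] = 8E 86 0C -> value 197390 (3 byte(s))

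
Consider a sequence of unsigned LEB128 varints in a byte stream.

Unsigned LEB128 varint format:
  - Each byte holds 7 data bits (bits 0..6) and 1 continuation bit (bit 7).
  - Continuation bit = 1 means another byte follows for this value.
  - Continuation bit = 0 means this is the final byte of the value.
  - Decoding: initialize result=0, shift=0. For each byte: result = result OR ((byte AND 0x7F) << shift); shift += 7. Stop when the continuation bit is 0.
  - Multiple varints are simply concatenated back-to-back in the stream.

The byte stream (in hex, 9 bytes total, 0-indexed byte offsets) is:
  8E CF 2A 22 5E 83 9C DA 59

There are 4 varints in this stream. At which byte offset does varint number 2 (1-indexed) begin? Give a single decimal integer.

Answer: 3

Derivation:
  byte[0]=0x8E cont=1 payload=0x0E=14: acc |= 14<<0 -> acc=14 shift=7
  byte[1]=0xCF cont=1 payload=0x4F=79: acc |= 79<<7 -> acc=10126 shift=14
  byte[2]=0x2A cont=0 payload=0x2A=42: acc |= 42<<14 -> acc=698254 shift=21 [end]
Varint 1: bytes[0:3] = 8E CF 2A -> value 698254 (3 byte(s))
  byte[3]=0x22 cont=0 payload=0x22=34: acc |= 34<<0 -> acc=34 shift=7 [end]
Varint 2: bytes[3:4] = 22 -> value 34 (1 byte(s))
  byte[4]=0x5E cont=0 payload=0x5E=94: acc |= 94<<0 -> acc=94 shift=7 [end]
Varint 3: bytes[4:5] = 5E -> value 94 (1 byte(s))
  byte[5]=0x83 cont=1 payload=0x03=3: acc |= 3<<0 -> acc=3 shift=7
  byte[6]=0x9C cont=1 payload=0x1C=28: acc |= 28<<7 -> acc=3587 shift=14
  byte[7]=0xDA cont=1 payload=0x5A=90: acc |= 90<<14 -> acc=1478147 shift=21
  byte[8]=0x59 cont=0 payload=0x59=89: acc |= 89<<21 -> acc=188124675 shift=28 [end]
Varint 4: bytes[5:9] = 83 9C DA 59 -> value 188124675 (4 byte(s))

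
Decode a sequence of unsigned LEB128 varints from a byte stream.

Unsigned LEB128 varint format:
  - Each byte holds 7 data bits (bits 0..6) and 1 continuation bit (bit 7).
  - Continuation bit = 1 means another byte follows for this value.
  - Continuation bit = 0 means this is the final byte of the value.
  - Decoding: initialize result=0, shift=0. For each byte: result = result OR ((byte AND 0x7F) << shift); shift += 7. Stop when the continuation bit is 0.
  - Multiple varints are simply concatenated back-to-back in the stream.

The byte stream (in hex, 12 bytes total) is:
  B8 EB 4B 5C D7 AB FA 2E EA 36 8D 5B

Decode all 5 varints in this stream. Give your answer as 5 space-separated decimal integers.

Answer: 1242552 92 98473431 7018 11661

Derivation:
  byte[0]=0xB8 cont=1 payload=0x38=56: acc |= 56<<0 -> acc=56 shift=7
  byte[1]=0xEB cont=1 payload=0x6B=107: acc |= 107<<7 -> acc=13752 shift=14
  byte[2]=0x4B cont=0 payload=0x4B=75: acc |= 75<<14 -> acc=1242552 shift=21 [end]
Varint 1: bytes[0:3] = B8 EB 4B -> value 1242552 (3 byte(s))
  byte[3]=0x5C cont=0 payload=0x5C=92: acc |= 92<<0 -> acc=92 shift=7 [end]
Varint 2: bytes[3:4] = 5C -> value 92 (1 byte(s))
  byte[4]=0xD7 cont=1 payload=0x57=87: acc |= 87<<0 -> acc=87 shift=7
  byte[5]=0xAB cont=1 payload=0x2B=43: acc |= 43<<7 -> acc=5591 shift=14
  byte[6]=0xFA cont=1 payload=0x7A=122: acc |= 122<<14 -> acc=2004439 shift=21
  byte[7]=0x2E cont=0 payload=0x2E=46: acc |= 46<<21 -> acc=98473431 shift=28 [end]
Varint 3: bytes[4:8] = D7 AB FA 2E -> value 98473431 (4 byte(s))
  byte[8]=0xEA cont=1 payload=0x6A=106: acc |= 106<<0 -> acc=106 shift=7
  byte[9]=0x36 cont=0 payload=0x36=54: acc |= 54<<7 -> acc=7018 shift=14 [end]
Varint 4: bytes[8:10] = EA 36 -> value 7018 (2 byte(s))
  byte[10]=0x8D cont=1 payload=0x0D=13: acc |= 13<<0 -> acc=13 shift=7
  byte[11]=0x5B cont=0 payload=0x5B=91: acc |= 91<<7 -> acc=11661 shift=14 [end]
Varint 5: bytes[10:12] = 8D 5B -> value 11661 (2 byte(s))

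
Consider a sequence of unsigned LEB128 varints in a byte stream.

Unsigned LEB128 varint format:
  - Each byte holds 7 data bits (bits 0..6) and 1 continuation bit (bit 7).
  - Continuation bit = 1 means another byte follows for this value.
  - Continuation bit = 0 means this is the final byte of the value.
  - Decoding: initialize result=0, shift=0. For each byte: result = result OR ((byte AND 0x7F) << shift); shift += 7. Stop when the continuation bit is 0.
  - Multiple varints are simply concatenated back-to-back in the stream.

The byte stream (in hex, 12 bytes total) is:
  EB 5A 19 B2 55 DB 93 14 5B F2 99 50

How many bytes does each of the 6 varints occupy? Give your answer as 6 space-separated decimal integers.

Answer: 2 1 2 3 1 3

Derivation:
  byte[0]=0xEB cont=1 payload=0x6B=107: acc |= 107<<0 -> acc=107 shift=7
  byte[1]=0x5A cont=0 payload=0x5A=90: acc |= 90<<7 -> acc=11627 shift=14 [end]
Varint 1: bytes[0:2] = EB 5A -> value 11627 (2 byte(s))
  byte[2]=0x19 cont=0 payload=0x19=25: acc |= 25<<0 -> acc=25 shift=7 [end]
Varint 2: bytes[2:3] = 19 -> value 25 (1 byte(s))
  byte[3]=0xB2 cont=1 payload=0x32=50: acc |= 50<<0 -> acc=50 shift=7
  byte[4]=0x55 cont=0 payload=0x55=85: acc |= 85<<7 -> acc=10930 shift=14 [end]
Varint 3: bytes[3:5] = B2 55 -> value 10930 (2 byte(s))
  byte[5]=0xDB cont=1 payload=0x5B=91: acc |= 91<<0 -> acc=91 shift=7
  byte[6]=0x93 cont=1 payload=0x13=19: acc |= 19<<7 -> acc=2523 shift=14
  byte[7]=0x14 cont=0 payload=0x14=20: acc |= 20<<14 -> acc=330203 shift=21 [end]
Varint 4: bytes[5:8] = DB 93 14 -> value 330203 (3 byte(s))
  byte[8]=0x5B cont=0 payload=0x5B=91: acc |= 91<<0 -> acc=91 shift=7 [end]
Varint 5: bytes[8:9] = 5B -> value 91 (1 byte(s))
  byte[9]=0xF2 cont=1 payload=0x72=114: acc |= 114<<0 -> acc=114 shift=7
  byte[10]=0x99 cont=1 payload=0x19=25: acc |= 25<<7 -> acc=3314 shift=14
  byte[11]=0x50 cont=0 payload=0x50=80: acc |= 80<<14 -> acc=1314034 shift=21 [end]
Varint 6: bytes[9:12] = F2 99 50 -> value 1314034 (3 byte(s))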